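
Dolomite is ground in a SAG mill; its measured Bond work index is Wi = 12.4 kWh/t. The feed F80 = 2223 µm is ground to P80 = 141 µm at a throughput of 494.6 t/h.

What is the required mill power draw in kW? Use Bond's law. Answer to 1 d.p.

W = 10 Wi / √P80 − 10 Wi / √F80
W = 10·12.4·(1/√141 − 1/√2223) = 10·12.4·(0.063006) = 7.8127 kWh/t
P = W·T = 7.8127·494.6 = 3864.2 kW

P = 3864.2 kW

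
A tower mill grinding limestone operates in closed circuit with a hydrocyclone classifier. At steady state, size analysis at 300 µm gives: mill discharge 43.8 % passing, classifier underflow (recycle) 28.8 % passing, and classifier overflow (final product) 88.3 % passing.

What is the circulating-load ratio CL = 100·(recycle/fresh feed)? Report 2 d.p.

CL = 296.67 %

Let r = R/F. Size balance at 300 µm:
(1+r)d = ru + o → r = (o−d)/(d−u)
r = (88.3 − 43.8)/(43.8 − 28.8) = 44.5/15.0 = 2.9667
CL = 100·r = 296.67 %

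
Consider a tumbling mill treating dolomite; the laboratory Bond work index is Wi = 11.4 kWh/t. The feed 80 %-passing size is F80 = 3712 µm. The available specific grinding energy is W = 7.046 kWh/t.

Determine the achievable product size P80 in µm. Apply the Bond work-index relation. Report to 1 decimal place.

P80 = 163.4 µm

Bond: W = 10·Wi·(1/√P80 − 1/√F80)
P80^(−½) = W/(10 Wi) + F80^(−½)
  = 7.0460/(10·11.4) + 1/√3712 = 0.061807 + 0.016413 = 0.078220
P80 = (1/0.078220)² = 12.7844² = 163.44 µm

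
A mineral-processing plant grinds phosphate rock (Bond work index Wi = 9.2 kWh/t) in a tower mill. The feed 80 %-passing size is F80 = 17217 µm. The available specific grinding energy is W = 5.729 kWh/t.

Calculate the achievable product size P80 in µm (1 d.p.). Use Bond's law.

W = 10 Wi (1/√P80 − 1/√F80)  [Bond]
⇒ 1/√P80 = W/(10·Wi) + 1/√F80
  = 5.7290/(10·9.2) + 1/√17217 = 0.062272 + 0.007621 = 0.069893
P80 = (1/0.069893)² = 14.3076² = 204.71 µm

P80 = 204.7 µm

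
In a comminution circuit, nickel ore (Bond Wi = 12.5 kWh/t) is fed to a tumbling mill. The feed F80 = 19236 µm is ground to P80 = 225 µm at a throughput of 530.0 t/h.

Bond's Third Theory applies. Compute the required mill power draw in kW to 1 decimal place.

P = 3939.0 kW

Bond:  W = 10 Wi (1/√P − 1/√F)
W = 10·12.5·(1/√225 − 1/√19236) = 10·12.5·(0.059457) = 7.4321 kWh/t
P_mill = W·ṁ = 7.4321·530.0 = 3939.0 kW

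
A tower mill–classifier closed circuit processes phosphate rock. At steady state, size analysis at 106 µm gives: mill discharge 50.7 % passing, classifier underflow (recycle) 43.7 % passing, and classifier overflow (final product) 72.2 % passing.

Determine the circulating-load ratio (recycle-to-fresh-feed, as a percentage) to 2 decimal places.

Balance %-passing 106 µm (r = R/F):
Fd + Rd = Ru + Fo ⇒ R/F = (o−d)/(d−u)
r = (72.2 − 50.7)/(50.7 − 43.7) = 21.5/7.0 = 3.0714
CL = 100·r = 307.14 %

CL = 307.14 %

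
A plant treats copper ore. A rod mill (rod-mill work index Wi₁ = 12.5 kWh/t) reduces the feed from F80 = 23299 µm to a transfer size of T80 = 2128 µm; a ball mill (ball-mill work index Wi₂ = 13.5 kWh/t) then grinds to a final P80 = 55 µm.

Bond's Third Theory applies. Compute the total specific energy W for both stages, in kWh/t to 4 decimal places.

W = 17.1677 kWh/t

W = 10 Wi / √P80 − 10 Wi / √F80
Stage 1 (23299→2128 µm, Wi₁=12.5): W₁ = 10·12.5·(0.021678 − 0.006551) = 1.8908 kWh/t
Stage 2 (2128→55 µm, Wi₂=13.5): W₂ = 10·13.5·(0.134840 − 0.021678) = 15.2769 kWh/t
W = W₁ + W₂ = 1.8908 + 15.2769 = 17.1677 kWh/t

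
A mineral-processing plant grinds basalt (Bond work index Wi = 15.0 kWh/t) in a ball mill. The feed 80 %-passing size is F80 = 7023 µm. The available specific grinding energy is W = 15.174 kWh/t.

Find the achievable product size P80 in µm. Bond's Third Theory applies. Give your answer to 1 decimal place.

W = 10 Wi (1/√P80 − 1/√F80)  [Bond]
1/√P80 = 1/√F80 + W/(10·Wi)
  = 15.1740/(10·15.0) + 1/√7023 = 0.101160 + 0.011933 = 0.113093
P80 = (1/0.113093)² = 8.8423² = 78.19 µm

P80 = 78.2 µm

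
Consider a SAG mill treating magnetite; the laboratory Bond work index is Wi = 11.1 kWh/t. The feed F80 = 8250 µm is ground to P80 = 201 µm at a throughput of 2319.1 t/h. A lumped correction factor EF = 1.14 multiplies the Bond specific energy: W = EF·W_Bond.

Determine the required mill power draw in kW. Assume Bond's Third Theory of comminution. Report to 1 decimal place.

P = 17468.1 kW

W = 10 Wi / √P80 − 10 Wi / √F80
W = 10·11.1·(1/√201 − 1/√8250) = 10·11.1·(0.059525) = 6.6073 kWh/t
Apply correction: 6.6073 × 1.14 = 7.5323 kWh/t
Mill draw = 7.5323 × 2319.1 = 17468.1 kW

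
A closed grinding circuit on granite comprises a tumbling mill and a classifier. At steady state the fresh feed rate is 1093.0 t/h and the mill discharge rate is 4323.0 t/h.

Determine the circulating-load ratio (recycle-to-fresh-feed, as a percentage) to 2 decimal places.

M = F + R at steady state, so:
R = M − F = 4323.0 − 1093.0 = 3230.0 t/h
CL = 100·R/F = 100·3230.0/1093.0 = 295.52 %

CL = 295.52 %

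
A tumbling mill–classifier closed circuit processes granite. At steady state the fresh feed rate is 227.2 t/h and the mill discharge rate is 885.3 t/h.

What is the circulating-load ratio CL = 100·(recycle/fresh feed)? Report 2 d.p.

Mill node: discharge = fresh + recycle.
R = M − F = 885.3 − 227.2 = 658.1 t/h
CL = 100·R/F = 100·658.1/227.2 = 289.66 %

CL = 289.66 %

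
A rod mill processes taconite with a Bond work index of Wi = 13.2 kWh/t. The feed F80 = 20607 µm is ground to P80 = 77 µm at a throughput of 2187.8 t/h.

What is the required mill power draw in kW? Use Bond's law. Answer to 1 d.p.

P = 30898.9 kW

W = 10 Wi / √P80 − 10 Wi / √F80
W = 10·13.2·(1/√77 − 1/√20607) = 10·13.2·(0.106994) = 14.1233 kWh/t
Mill draw = 14.1233 × 2187.8 = 30898.9 kW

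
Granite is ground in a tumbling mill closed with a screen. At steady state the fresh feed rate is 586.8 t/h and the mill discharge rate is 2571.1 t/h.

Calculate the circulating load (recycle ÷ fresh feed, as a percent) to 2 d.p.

CL = 338.16 %

M = F + R at steady state, so:
R = M − F = 2571.1 − 586.8 = 1984.3 t/h
CL = 100·R/F = 100·1984.3/586.8 = 338.16 %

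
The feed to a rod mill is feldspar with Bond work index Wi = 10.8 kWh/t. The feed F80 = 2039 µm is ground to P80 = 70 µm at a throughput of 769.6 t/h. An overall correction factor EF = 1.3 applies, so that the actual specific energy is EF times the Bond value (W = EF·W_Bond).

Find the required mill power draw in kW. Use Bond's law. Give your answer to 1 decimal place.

W_Bond = 10·Wi·(1/√P₈₀ − 1/√F₈₀)
W = 10·10.8·(1/√70 − 1/√2039) = 10·10.8·(0.097377) = 10.5167 kWh/t
W_actual = 1.3 × 10.5167 = 13.6717 kWh/t
P_mill = W·ṁ = 13.6717·769.6 = 10521.8 kW

P = 10521.8 kW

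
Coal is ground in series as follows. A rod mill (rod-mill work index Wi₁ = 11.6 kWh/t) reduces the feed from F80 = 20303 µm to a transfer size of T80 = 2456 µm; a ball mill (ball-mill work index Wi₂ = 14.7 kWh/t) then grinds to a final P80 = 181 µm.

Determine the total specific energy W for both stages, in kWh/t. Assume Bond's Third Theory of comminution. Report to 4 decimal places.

W = 9.4868 kWh/t

Bond: W = 10·Wi·(1/√P80 − 1/√F80)
Stage 1 (20303→2456 µm, Wi₁=11.6): W₁ = 10·11.6·(0.020178 − 0.007018) = 1.5266 kWh/t
Stage 2 (2456→181 µm, Wi₂=14.7): W₂ = 10·14.7·(0.074329 − 0.020178) = 7.9602 kWh/t
W = W₁ + W₂ = 1.5266 + 7.9602 = 9.4868 kWh/t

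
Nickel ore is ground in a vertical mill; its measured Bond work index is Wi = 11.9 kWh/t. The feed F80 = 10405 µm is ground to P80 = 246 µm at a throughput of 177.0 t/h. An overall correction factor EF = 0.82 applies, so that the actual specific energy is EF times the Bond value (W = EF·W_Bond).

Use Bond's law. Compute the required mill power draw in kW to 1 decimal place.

W = 10·Wi·[P80^(−½) − F80^(−½)]
W = 10·11.9·(1/√246 − 1/√10405) = 10·11.9·(0.053954) = 6.4206 kWh/t
W_actual = 0.82 × 6.4206 = 5.2649 kWh/t
P = W·T = 5.2649·177.0 = 931.9 kW

P = 931.9 kW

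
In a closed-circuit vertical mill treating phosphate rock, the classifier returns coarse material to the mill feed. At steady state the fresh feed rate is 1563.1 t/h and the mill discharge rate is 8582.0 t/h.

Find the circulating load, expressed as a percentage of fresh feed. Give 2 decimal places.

Mill node: discharge = fresh + recycle.
R = M − F = 8582.0 − 1563.1 = 7018.9 t/h
CL = 100·R/F = 100·7018.9/1563.1 = 449.04 %

CL = 449.04 %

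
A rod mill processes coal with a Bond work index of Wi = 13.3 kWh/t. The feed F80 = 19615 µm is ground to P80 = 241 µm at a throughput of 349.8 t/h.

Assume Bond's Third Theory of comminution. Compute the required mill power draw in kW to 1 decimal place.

W = 10 Wi (P80^-0.5 − F80^-0.5)
W = 10·13.3·(1/√241 − 1/√19615) = 10·13.3·(0.057276) = 7.6176 kWh/t
P_mill = W·ṁ = 7.6176·349.8 = 2664.7 kW

P = 2664.7 kW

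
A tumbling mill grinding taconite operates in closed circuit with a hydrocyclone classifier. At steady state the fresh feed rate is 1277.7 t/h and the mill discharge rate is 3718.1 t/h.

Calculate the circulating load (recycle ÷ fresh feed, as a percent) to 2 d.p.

CL = 191.00 %

Mill node: discharge = fresh + recycle.
R = M − F = 3718.1 − 1277.7 = 2440.4 t/h
CL = 100·R/F = 100·2440.4/1277.7 = 191.00 %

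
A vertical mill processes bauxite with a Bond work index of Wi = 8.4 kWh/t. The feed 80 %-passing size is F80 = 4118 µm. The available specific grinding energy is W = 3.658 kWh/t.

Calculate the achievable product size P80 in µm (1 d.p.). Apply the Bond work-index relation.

W = 10 Wi / √P80 − 10 Wi / √F80
1/√P80 = 1/√F80 + W/(10·Wi)
  = 3.6580/(10·8.4) + 1/√4118 = 0.043548 + 0.015583 = 0.059131
P80 = (1/0.059131)² = 16.9117² = 286.00 µm

P80 = 286.0 µm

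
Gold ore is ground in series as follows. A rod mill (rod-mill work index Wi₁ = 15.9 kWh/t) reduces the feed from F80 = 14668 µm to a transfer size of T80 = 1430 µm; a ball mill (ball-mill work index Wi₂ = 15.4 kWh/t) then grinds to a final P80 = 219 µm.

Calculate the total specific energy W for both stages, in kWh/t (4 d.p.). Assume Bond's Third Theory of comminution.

W = 9.2257 kWh/t

Bond:  W = 10 Wi (1/√P − 1/√F)
Stage 1 (14668→1430 µm, Wi₁=15.9): W₁ = 10·15.9·(0.026444 − 0.008257) = 2.8918 kWh/t
Stage 2 (1430→219 µm, Wi₂=15.4): W₂ = 10·15.4·(0.067574 − 0.026444) = 6.3339 kWh/t
W = W₁ + W₂ = 2.8918 + 6.3339 = 9.2257 kWh/t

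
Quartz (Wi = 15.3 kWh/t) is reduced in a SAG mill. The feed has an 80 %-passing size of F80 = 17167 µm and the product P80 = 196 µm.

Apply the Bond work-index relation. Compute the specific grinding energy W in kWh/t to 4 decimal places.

W_Bond = 10·Wi·(1/√P₈₀ − 1/√F₈₀)
1/√196 = 0.071429;  1/√17167 = 0.007632
W = 10·15.3·(0.071429 − 0.007632) = 9.7608 kWh/t

W = 9.7608 kWh/t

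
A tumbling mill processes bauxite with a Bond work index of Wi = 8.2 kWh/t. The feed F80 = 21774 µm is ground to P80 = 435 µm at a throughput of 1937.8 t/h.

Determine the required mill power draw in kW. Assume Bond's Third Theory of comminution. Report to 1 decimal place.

P = 6541.8 kW

W = 10 Wi / √P80 − 10 Wi / √F80
W = 10·8.2·(1/√435 − 1/√21774) = 10·8.2·(0.041169) = 3.3759 kWh/t
Mill draw = 3.3759 × 1937.8 = 6541.8 kW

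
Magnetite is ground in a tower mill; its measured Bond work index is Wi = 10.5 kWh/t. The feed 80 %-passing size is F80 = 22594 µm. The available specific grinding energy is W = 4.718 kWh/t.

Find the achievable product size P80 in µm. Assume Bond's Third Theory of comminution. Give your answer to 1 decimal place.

P80 = 375.8 µm

W = 10 Wi (1/√P80 − 1/√F80)  [Bond]
⇒ 1/√P80 = W/(10·Wi) + 1/√F80
  = 4.7180/(10·10.5) + 1/√22594 = 0.044933 + 0.006653 = 0.051586
P80 = (1/0.051586)² = 19.3851² = 375.78 µm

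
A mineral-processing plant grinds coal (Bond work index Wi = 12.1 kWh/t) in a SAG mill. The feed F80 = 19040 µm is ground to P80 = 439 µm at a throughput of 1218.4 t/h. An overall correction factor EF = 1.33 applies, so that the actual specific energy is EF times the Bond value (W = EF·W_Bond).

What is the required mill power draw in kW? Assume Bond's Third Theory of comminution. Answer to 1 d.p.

W = 10·Wi·[P80^(−½) − F80^(−½)]
W = 10·12.1·(1/√439 − 1/√19040) = 10·12.1·(0.040480) = 4.8981 kWh/t
Corrected W = EF·W_Bond = 1.33·4.8981 = 6.5145 kWh/t
Power = W × throughput = 6.5145 kWh/t × 1218.4 t/h = 7937.3 kW

P = 7937.3 kW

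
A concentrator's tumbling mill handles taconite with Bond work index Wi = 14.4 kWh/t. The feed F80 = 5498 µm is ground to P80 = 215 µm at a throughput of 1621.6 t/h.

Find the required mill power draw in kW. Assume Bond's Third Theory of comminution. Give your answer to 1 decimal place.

P = 12776.1 kW

Bond:  W = 10 Wi (1/√P − 1/√F)
W = 10·14.4·(1/√215 − 1/√5498) = 10·14.4·(0.054713) = 7.8787 kWh/t
Power = W × throughput = 7.8787 kWh/t × 1621.6 t/h = 12776.1 kW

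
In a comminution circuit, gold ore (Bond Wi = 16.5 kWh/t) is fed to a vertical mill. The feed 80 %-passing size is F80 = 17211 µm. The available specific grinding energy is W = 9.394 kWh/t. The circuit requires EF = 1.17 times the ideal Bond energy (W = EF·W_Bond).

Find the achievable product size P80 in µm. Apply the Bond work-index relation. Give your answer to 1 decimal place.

W_Bond = 10·Wi·(1/√P₈₀ − 1/√F₈₀)
W_Bond = W / EF = 9.394 / 1.17 = 8.0291 kWh/t
⇒ 1/√P80 = W_Bond/(10·Wi) + 1/√F80
  = 8.0291/(10·16.5) + 1/√17211 = 0.048661 + 0.007622 = 0.056283
P80 = (1/0.056283)² = 17.7672² = 315.67 µm

P80 = 315.7 µm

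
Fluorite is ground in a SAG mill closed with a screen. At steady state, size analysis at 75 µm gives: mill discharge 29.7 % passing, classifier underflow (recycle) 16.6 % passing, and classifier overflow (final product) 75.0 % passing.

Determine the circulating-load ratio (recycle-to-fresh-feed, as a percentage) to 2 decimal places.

CL = 345.80 %

Classifier node, passing 75 µm:
d + r·d = r·u + o → r(d−u) = o−d
r = (75.0 − 29.7)/(29.7 − 16.6) = 45.3/13.1 = 3.4580
CL = 100·r = 345.80 %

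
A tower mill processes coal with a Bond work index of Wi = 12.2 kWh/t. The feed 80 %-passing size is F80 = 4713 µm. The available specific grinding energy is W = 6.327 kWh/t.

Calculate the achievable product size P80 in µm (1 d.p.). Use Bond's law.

W = 10·Wi·(P80^(-½) − F80^(-½))
1/√P80 = 1/√F80 + W/(10·Wi)
  = 6.3270/(10·12.2) + 1/√4713 = 0.051861 + 0.014566 = 0.066427
P80 = (1/0.066427)² = 15.0541² = 226.63 µm

P80 = 226.6 µm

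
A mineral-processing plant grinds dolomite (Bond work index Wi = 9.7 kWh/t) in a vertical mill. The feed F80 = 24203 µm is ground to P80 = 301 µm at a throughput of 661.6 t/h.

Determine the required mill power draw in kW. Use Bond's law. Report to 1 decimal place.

W = 10 Wi / √P80 − 10 Wi / √F80
W = 10·9.7·(1/√301 − 1/√24203) = 10·9.7·(0.051211) = 4.9675 kWh/t
Power = W × throughput = 4.9675 kWh/t × 661.6 t/h = 3286.5 kW

P = 3286.5 kW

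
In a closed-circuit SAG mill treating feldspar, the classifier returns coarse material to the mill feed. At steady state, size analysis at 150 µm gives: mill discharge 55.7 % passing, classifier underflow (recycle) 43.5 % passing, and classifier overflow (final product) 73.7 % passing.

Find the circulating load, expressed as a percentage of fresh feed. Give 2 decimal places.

Classifier node, passing 150 µm:
r = (o − d)/(d − u)
r = (73.7 − 55.7)/(55.7 − 43.5) = 18.0/12.2 = 1.4754
CL = 100·r = 147.54 %

CL = 147.54 %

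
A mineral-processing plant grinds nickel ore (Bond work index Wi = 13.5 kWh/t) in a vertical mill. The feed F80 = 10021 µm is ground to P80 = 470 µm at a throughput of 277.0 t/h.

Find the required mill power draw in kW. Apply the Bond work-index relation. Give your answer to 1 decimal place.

P = 1351.3 kW

W = 10·Wi·[P80^(−½) − F80^(−½)]
W = 10·13.5·(1/√470 − 1/√10021) = 10·13.5·(0.036137) = 4.8785 kWh/t
P = W·T = 4.8785·277.0 = 1351.3 kW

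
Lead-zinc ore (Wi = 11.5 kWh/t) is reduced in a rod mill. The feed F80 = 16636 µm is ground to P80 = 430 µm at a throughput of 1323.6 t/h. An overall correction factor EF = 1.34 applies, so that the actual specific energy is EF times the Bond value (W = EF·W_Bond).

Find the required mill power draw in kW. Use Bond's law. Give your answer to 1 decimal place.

W = 10 Wi / √P80 − 10 Wi / √F80
W = 10·11.5·(1/√430 − 1/√16636) = 10·11.5·(0.040471) = 4.6542 kWh/t
Corrected W = EF·W_Bond = 1.34·4.6542 = 6.2366 kWh/t
Power = W × throughput = 6.2366 kWh/t × 1323.6 t/h = 8254.8 kW

P = 8254.8 kW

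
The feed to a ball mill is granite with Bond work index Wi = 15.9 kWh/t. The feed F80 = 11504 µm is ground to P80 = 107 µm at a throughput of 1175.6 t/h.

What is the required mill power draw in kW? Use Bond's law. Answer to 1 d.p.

Bond: W = 10·Wi·(1/√P80 − 1/√F80)
W = 10·15.9·(1/√107 − 1/√11504) = 10·15.9·(0.087350) = 13.8887 kWh/t
Power = W × throughput = 13.8887 kWh/t × 1175.6 t/h = 16327.5 kW

P = 16327.5 kW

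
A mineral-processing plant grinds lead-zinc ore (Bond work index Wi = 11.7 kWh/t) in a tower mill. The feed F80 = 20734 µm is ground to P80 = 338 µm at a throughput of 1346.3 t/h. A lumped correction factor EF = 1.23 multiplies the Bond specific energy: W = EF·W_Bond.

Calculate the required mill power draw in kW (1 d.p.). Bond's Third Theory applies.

P = 9192.9 kW

Bond: W = 10·Wi·(1/√P80 − 1/√F80)
W = 10·11.7·(1/√338 − 1/√20734) = 10·11.7·(0.047448) = 5.5514 kWh/t
Apply correction: 5.5514 × 1.23 = 6.8282 kWh/t
P_mill = W·ṁ = 6.8282·1346.3 = 9192.9 kW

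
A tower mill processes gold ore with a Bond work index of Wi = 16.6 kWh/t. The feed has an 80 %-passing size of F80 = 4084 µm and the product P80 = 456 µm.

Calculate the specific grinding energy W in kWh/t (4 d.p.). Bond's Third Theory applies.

W = 5.1761 kWh/t

W = 10 Wi / √P80 − 10 Wi / √F80
1/√456 = 0.046829;  1/√4084 = 0.015648
W = 10·16.6·(0.046829 − 0.015648) = 5.1761 kWh/t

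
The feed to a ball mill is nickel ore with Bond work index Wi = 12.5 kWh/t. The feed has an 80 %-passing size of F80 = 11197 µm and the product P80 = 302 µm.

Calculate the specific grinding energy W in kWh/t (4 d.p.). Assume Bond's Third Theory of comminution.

W = 10 Wi (P80^-0.5 − F80^-0.5)
1/√302 = 0.057544;  1/√11197 = 0.009450
W = 10·12.5·(0.057544 − 0.009450) = 6.0116 kWh/t

W = 6.0116 kWh/t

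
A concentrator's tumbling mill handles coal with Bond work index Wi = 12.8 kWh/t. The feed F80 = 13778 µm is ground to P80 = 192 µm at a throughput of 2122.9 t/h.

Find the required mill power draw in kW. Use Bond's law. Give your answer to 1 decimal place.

P = 17295.5 kW

Bond: W = 10·Wi·(1/√P80 − 1/√F80)
W = 10·12.8·(1/√192 − 1/√13778) = 10·12.8·(0.063649) = 8.1471 kWh/t
Mill draw = 8.1471 × 2122.9 = 17295.5 kW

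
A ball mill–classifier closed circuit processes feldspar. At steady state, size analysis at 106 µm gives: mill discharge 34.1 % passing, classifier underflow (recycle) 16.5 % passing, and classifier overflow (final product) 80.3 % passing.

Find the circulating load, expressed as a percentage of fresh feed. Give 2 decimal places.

Two-product formula at 106 µm:
(1+r)d = ru + o → r = (o−d)/(d−u)
r = (80.3 − 34.1)/(34.1 − 16.5) = 46.2/17.6 = 2.6250
CL = 100·r = 262.50 %

CL = 262.50 %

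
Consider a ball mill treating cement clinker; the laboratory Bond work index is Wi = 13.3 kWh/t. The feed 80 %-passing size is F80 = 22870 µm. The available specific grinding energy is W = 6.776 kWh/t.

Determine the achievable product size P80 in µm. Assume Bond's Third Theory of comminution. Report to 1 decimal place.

P80 = 301.8 µm

W = 10 Wi / √P80 − 10 Wi / √F80
P80^(−½) = W/(10 Wi) + F80^(−½)
  = 6.7760/(10·13.3) + 1/√22870 = 0.050947 + 0.006613 = 0.057560
P80 = (1/0.057560)² = 17.3732² = 301.83 µm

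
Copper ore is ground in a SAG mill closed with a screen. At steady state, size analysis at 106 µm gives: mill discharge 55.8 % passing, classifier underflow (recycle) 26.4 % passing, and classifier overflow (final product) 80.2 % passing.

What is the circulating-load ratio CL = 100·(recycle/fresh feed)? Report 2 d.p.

CL = 82.99 %

Mass balance on the −106 µm fraction:
r = (o − d)/(d − u)
r = (80.2 − 55.8)/(55.8 − 26.4) = 24.4/29.4 = 0.8299
CL = 100·r = 82.99 %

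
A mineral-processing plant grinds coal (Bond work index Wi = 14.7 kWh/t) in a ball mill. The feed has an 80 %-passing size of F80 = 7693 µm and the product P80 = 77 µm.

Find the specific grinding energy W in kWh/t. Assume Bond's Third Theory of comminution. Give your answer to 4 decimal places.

W = 15.0762 kWh/t

W_Bond = 10·Wi·(1/√P₈₀ − 1/√F₈₀)
1/√77 = 0.113961;  1/√7693 = 0.011401
W = 10·14.7·(0.113961 − 0.011401) = 15.0762 kWh/t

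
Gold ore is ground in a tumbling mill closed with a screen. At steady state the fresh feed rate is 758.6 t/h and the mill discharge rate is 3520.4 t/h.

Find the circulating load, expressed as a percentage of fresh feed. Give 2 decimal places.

Discharge = new feed + return, hence
R = M − F = 3520.4 − 758.6 = 2761.8 t/h
CL = 100·R/F = 100·2761.8/758.6 = 364.07 %

CL = 364.07 %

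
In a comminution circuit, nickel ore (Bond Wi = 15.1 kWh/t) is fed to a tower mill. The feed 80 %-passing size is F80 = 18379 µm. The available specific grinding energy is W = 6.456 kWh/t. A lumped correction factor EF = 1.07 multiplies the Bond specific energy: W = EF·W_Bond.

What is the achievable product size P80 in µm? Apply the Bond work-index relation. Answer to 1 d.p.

P80 = 446.3 µm

W = 10 Wi / √P80 − 10 Wi / √F80
W_Bond = W / EF = 6.456 / 1.07 = 6.0336 kWh/t
⇒ 1/√P80 = W_Bond/(10 Wi) + 1/√F80
  = 6.0336/(10·15.1) + 1/√18379 = 0.039958 + 0.007376 = 0.047334
P80 = (1/0.047334)² = 21.1264² = 446.32 µm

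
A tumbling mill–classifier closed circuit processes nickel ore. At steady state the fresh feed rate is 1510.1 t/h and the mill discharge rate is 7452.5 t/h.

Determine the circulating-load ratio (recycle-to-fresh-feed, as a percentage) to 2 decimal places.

CL = 393.51 %

Discharge = new feed + return, hence
R = M − F = 7452.5 − 1510.1 = 5942.4 t/h
CL = 100·R/F = 100·5942.4/1510.1 = 393.51 %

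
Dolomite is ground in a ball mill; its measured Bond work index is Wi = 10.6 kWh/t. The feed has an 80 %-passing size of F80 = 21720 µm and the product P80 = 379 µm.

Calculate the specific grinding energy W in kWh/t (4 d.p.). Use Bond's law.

W = 4.7256 kWh/t

W = 10·Wi·(P80^(-½) − F80^(-½))
1/√379 = 0.051367;  1/√21720 = 0.006785
W = 10·10.6·(0.051367 − 0.006785) = 4.7256 kWh/t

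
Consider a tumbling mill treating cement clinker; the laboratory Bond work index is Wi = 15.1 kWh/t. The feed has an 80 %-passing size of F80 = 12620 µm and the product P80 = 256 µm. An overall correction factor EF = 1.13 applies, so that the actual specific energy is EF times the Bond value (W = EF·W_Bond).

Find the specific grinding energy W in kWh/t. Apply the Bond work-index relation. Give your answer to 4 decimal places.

W = 9.1455 kWh/t

W = 10 Wi (P80^-0.5 − F80^-0.5)
1/√256 = 0.062500;  1/√12620 = 0.008902
W = 10·15.1·(0.062500 − 0.008902) = 8.0934 kWh/t
Corrected W = EF·W_Bond = 1.13·8.0934 = 9.1455 kWh/t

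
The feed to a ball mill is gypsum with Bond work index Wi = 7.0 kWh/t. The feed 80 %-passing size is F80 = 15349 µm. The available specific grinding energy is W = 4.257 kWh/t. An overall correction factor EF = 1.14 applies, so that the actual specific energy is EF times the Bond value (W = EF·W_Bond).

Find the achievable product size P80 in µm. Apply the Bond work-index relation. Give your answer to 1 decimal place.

W = 10 Wi (1/√P80 − 1/√F80)  [Bond]
W_Bond = W / EF = 4.257 / 1.14 = 3.7342 kWh/t
P80^(−½) = W_Bond/(10 Wi) + F80^(−½)
  = 3.7342/(10·7.0) + 1/√15349 = 0.053346 + 0.008072 = 0.061417
P80 = (1/0.061417)² = 16.2820² = 265.10 µm

P80 = 265.1 µm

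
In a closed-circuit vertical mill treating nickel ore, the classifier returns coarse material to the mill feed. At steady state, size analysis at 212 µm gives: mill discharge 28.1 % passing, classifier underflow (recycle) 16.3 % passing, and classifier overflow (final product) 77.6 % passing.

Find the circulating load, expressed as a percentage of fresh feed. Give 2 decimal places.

CL = 419.49 %

Let r = R/F. Size balance at 212 µm:
Fd + Rd = Ru + Fo ⇒ R/F = (o−d)/(d−u)
r = (77.6 − 28.1)/(28.1 − 16.3) = 49.5/11.8 = 4.1949
CL = 100·r = 419.49 %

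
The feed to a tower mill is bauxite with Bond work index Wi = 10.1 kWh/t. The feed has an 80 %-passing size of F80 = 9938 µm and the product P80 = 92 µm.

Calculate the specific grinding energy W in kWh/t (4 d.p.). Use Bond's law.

W = 10 Wi (1/√P80 − 1/√F80)  [Bond]
1/√92 = 0.104257;  1/√9938 = 0.010031
W = 10·10.1·(0.104257 − 0.010031) = 9.5168 kWh/t

W = 9.5168 kWh/t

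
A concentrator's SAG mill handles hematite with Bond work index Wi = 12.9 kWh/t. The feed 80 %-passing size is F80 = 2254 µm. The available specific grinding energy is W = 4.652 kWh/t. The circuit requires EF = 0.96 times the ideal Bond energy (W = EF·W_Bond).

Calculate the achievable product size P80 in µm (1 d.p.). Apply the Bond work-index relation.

W = 10·Wi·(P80^(-½) − F80^(-½))
W_Bond = W / EF = 4.652 / 0.96 = 4.8458 kWh/t
P80^(−½) = W_Bond/(10 Wi) + F80^(−½)
  = 4.8458/(10·12.9) + 1/√2254 = 0.037565 + 0.021063 = 0.058628
P80 = (1/0.058628)² = 17.0568² = 290.93 µm

P80 = 290.9 µm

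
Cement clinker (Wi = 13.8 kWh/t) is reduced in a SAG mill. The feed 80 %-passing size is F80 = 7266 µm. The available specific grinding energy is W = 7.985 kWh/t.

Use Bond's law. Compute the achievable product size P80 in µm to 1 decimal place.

W = 10·Wi·(P80^(-½) − F80^(-½))
⇒ 1/√P80 = W/(10 Wi) + 1/√F80
  = 7.9850/(10·13.8) + 1/√7266 = 0.057862 + 0.011731 = 0.069594
P80 = (1/0.069594)² = 14.3691² = 206.47 µm

P80 = 206.5 µm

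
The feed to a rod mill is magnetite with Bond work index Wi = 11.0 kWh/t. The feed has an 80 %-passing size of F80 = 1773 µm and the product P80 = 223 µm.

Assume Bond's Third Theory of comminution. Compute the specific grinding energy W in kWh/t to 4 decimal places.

W = 4.7538 kWh/t

Bond: W = 10·Wi·(1/√P80 − 1/√F80)
1/√223 = 0.066965;  1/√1773 = 0.023749
W = 10·11.0·(0.066965 − 0.023749) = 4.7538 kWh/t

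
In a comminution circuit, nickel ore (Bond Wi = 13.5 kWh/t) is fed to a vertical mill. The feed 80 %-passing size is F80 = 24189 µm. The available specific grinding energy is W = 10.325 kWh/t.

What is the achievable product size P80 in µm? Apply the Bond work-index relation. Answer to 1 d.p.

P80 = 145.5 µm

W = 10·Wi·(P80^(-½) − F80^(-½))
1/√P80 = 1/√F80 + W/(10·Wi)
  = 10.3250/(10·13.5) + 1/√24189 = 0.076481 + 0.006430 = 0.082911
P80 = (1/0.082911)² = 12.0611² = 145.47 µm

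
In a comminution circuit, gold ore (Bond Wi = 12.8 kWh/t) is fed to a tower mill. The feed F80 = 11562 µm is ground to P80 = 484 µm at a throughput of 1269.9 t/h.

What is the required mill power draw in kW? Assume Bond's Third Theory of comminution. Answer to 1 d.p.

W = 10 Wi / √P80 − 10 Wi / √F80
W = 10·12.8·(1/√484 − 1/√11562) = 10·12.8·(0.036155) = 4.6278 kWh/t
P = W·T = 4.6278·1269.9 = 5876.8 kW

P = 5876.8 kW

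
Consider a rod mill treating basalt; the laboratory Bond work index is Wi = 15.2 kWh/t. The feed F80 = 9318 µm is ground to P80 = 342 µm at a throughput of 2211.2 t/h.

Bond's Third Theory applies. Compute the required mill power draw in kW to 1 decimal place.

W = 10 Wi (P80^-0.5 − F80^-0.5)
W = 10·15.2·(1/√342 − 1/√9318) = 10·15.2·(0.043714) = 6.6446 kWh/t
P_mill = W·ṁ = 6.6446·2211.2 = 14692.5 kW

P = 14692.5 kW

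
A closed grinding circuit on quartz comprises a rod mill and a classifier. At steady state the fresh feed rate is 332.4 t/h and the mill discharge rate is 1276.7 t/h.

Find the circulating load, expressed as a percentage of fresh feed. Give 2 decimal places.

Mill node: discharge = fresh + recycle.
R = M − F = 1276.7 − 332.4 = 944.3 t/h
CL = 100·R/F = 100·944.3/332.4 = 284.09 %

CL = 284.09 %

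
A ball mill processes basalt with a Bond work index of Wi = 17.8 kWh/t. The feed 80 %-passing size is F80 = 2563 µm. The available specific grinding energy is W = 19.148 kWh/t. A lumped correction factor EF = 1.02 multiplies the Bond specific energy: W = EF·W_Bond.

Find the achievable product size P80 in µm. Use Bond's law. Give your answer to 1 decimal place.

P80 = 63.8 µm

W = 10 Wi (1/√P80 − 1/√F80)  [Bond]
W_Bond = W / EF = 19.148 / 1.02 = 18.7725 kWh/t
1/√P80 = 1/√F80 + W_Bond/(10·Wi)
  = 18.7725/(10·17.8) + 1/√2563 = 0.105464 + 0.019753 = 0.125216
P80 = (1/0.125216)² = 7.9862² = 63.78 µm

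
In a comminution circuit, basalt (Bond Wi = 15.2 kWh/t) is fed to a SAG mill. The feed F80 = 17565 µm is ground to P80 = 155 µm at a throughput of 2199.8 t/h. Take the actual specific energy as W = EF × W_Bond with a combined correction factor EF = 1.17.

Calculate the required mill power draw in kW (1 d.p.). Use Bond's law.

P = 28471.1 kW

W_Bond = 10·Wi·(1/√P₈₀ − 1/√F₈₀)
W = 10·15.2·(1/√155 − 1/√17565) = 10·15.2·(0.072777) = 11.0620 kWh/t
Apply correction: 11.0620 × 1.17 = 12.9426 kWh/t
Mill draw = 12.9426 × 2199.8 = 28471.1 kW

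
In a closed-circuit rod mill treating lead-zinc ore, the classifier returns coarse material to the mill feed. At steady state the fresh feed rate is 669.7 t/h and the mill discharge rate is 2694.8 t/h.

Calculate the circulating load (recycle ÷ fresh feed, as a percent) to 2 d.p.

Steady state: M = F + R.
R = M − F = 2694.8 − 669.7 = 2025.1 t/h
CL = 100·R/F = 100·2025.1/669.7 = 302.39 %

CL = 302.39 %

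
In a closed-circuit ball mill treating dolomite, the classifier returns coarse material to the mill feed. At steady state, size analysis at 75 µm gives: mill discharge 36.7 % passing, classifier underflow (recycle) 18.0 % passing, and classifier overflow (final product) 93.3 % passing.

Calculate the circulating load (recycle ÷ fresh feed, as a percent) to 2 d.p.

CL = 302.67 %

Balance %-passing 75 µm (r = R/F):
r = (o − d)/(d − u)
r = (93.3 − 36.7)/(36.7 − 18.0) = 56.6/18.7 = 3.0267
CL = 100·r = 302.67 %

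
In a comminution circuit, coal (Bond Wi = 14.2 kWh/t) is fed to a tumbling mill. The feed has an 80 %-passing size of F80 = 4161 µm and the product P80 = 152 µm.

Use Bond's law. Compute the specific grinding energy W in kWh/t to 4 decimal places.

W = 9.3164 kWh/t

W = 10·Wi·[P80^(−½) − F80^(−½)]
1/√152 = 0.081111;  1/√4161 = 0.015502
W = 10·14.2·(0.081111 − 0.015502) = 9.3164 kWh/t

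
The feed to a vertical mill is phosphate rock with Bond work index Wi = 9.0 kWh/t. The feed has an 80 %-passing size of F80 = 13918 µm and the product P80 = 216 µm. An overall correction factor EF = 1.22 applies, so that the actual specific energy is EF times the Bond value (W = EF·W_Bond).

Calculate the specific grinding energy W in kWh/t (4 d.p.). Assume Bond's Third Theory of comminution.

W = 6.5402 kWh/t

W_Bond = 10·Wi·(1/√P₈₀ − 1/√F₈₀)
1/√216 = 0.068041;  1/√13918 = 0.008476
W = 10·9.0·(0.068041 − 0.008476) = 5.3608 kWh/t
Corrected W = EF·W_Bond = 1.22·5.3608 = 6.5402 kWh/t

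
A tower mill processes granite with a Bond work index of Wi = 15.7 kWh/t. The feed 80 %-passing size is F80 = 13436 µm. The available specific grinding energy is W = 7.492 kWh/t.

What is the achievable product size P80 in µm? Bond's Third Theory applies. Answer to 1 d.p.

P80 = 315.0 µm

Bond:  W = 10 Wi (1/√P − 1/√F)
P80^-0.5 = F80^-0.5 + W/(10 Wi)
  = 7.4920/(10·15.7) + 1/√13436 = 0.047720 + 0.008627 = 0.056347
P80 = (1/0.056347)² = 17.7472² = 314.96 µm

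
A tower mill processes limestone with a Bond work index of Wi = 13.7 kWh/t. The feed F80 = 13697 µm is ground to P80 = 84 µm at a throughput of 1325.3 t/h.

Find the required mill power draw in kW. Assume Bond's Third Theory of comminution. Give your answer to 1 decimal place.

Bond:  W = 10 Wi (1/√P − 1/√F)
W = 10·13.7·(1/√84 − 1/√13697) = 10·13.7·(0.100564) = 13.7773 kWh/t
Mill draw = 13.7773 × 1325.3 = 18259.1 kW

P = 18259.1 kW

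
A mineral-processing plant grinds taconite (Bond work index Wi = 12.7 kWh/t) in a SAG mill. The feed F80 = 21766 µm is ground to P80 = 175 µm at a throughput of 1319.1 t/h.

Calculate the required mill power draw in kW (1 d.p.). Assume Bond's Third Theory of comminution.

P = 11528.2 kW

Bond: W = 10·Wi·(1/√P80 − 1/√F80)
W = 10·12.7·(1/√175 − 1/√21766) = 10·12.7·(0.068815) = 8.7395 kWh/t
Mill draw = 8.7395 × 1319.1 = 11528.2 kW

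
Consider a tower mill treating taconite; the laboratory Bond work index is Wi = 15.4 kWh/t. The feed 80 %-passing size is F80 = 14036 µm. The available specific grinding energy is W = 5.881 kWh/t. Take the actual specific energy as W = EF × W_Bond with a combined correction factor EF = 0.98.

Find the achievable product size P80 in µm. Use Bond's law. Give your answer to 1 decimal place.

P80 = 444.9 µm

W = 10·Wi·[P80^(−½) − F80^(−½)]
W_Bond = W / EF = 5.881 / 0.98 = 6.0010 kWh/t
P80^-0.5 = F80^-0.5 + W_Bond/(10 Wi)
  = 6.0010/(10·15.4) + 1/√14036 = 0.038968 + 0.008441 = 0.047408
P80 = (1/0.047408)² = 21.0933² = 444.93 µm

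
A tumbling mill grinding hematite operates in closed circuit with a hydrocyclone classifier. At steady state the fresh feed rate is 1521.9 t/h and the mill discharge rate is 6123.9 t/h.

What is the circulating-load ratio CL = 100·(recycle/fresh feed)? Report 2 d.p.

Mill node: discharge = fresh + recycle.
R = M − F = 6123.9 − 1521.9 = 4602.0 t/h
CL = 100·R/F = 100·4602.0/1521.9 = 302.39 %

CL = 302.39 %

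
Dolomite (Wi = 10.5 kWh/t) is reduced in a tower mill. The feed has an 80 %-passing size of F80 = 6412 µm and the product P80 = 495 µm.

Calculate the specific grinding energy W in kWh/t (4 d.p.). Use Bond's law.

W = 3.4081 kWh/t

W = 10·Wi·(P80^(-½) − F80^(-½))
1/√495 = 0.044947;  1/√6412 = 0.012488
W = 10·10.5·(0.044947 − 0.012488) = 3.4081 kWh/t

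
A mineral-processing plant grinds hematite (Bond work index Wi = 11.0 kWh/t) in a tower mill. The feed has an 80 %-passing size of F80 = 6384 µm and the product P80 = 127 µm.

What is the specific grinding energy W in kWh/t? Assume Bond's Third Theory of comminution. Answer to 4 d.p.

Bond: W = 10·Wi·(1/√P80 − 1/√F80)
1/√127 = 0.088736;  1/√6384 = 0.012516
W = 10·11.0·(0.088736 − 0.012516) = 8.3842 kWh/t

W = 8.3842 kWh/t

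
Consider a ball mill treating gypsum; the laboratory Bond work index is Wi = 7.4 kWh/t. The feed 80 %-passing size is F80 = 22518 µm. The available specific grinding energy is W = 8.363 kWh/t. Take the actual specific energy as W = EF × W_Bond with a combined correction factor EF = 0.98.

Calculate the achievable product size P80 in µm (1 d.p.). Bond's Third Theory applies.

P80 = 67.2 µm

Bond:  W = 10 Wi (1/√P − 1/√F)
W_Bond = W / EF = 8.363 / 0.98 = 8.5337 kWh/t
1/√P80 = 1/√F80 + W_Bond/(10·Wi)
  = 8.5337/(10·7.4) + 1/√22518 = 0.115320 + 0.006664 = 0.121984
P80 = (1/0.121984)² = 8.1978² = 67.20 µm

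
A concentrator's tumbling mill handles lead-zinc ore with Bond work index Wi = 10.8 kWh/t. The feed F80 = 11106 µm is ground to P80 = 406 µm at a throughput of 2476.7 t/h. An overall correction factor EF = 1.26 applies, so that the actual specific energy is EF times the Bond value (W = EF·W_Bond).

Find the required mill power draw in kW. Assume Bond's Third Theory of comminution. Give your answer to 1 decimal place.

Bond:  W = 10 Wi (1/√P − 1/√F)
W = 10·10.8·(1/√406 − 1/√11106) = 10·10.8·(0.040140) = 4.3351 kWh/t
Apply correction: 4.3351 × 1.26 = 5.4623 kWh/t
Power = W × throughput = 5.4623 kWh/t × 2476.7 t/h = 13528.4 kW

P = 13528.4 kW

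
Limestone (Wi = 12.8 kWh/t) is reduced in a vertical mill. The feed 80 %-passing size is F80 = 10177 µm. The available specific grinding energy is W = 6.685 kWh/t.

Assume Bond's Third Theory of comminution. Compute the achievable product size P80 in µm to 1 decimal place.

P80 = 259.0 µm

Bond:  W = 10 Wi (1/√P − 1/√F)
P80^(−½) = W/(10 Wi) + F80^(−½)
  = 6.6850/(10·12.8) + 1/√10177 = 0.052227 + 0.009913 = 0.062139
P80 = (1/0.062139)² = 16.0929² = 258.98 µm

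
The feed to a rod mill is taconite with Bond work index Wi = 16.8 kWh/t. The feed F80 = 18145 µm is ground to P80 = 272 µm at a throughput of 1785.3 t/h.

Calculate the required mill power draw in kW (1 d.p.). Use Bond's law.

P = 15959.4 kW

W = 10 Wi (1/√P80 − 1/√F80)  [Bond]
W = 10·16.8·(1/√272 − 1/√18145) = 10·16.8·(0.053210) = 8.9393 kWh/t
P_mill = W·ṁ = 8.9393·1785.3 = 15959.4 kW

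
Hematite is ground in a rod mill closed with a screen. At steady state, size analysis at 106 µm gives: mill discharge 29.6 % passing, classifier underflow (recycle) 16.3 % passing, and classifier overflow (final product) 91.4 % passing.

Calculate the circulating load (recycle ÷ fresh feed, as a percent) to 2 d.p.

Mass balance on the −106 µm fraction:
(1+r)·d = r·u + o ⇒ r = (o−d)/(d−u)
r = (91.4 − 29.6)/(29.6 − 16.3) = 61.8/13.3 = 4.6466
CL = 100·r = 464.66 %

CL = 464.66 %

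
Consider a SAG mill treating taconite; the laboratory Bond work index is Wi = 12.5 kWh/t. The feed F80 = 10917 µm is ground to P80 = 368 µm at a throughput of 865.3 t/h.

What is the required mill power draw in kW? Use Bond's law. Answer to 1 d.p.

P = 4603.2 kW

W = 10 Wi / √P80 − 10 Wi / √F80
W = 10·12.5·(1/√368 − 1/√10917) = 10·12.5·(0.042558) = 5.3197 kWh/t
P = W·T = 5.3197·865.3 = 4603.2 kW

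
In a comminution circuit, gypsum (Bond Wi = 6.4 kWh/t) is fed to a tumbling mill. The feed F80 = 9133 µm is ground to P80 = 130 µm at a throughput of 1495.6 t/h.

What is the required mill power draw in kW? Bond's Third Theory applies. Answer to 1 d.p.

P = 7393.5 kW

W_Bond = 10·Wi·(1/√P₈₀ − 1/√F₈₀)
W = 10·6.4·(1/√130 − 1/√9133) = 10·6.4·(0.077242) = 4.9435 kWh/t
Mill draw = 4.9435 × 1495.6 = 7393.5 kW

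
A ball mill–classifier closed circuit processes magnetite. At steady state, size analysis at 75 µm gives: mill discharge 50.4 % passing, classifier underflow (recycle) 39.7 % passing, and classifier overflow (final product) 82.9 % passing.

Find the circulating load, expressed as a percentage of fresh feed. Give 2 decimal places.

CL = 303.74 %

Two-product formula at 75 µm:
Fd + Rd = Ru + Fo ⇒ R/F = (o−d)/(d−u)
r = (82.9 − 50.4)/(50.4 − 39.7) = 32.5/10.7 = 3.0374
CL = 100·r = 303.74 %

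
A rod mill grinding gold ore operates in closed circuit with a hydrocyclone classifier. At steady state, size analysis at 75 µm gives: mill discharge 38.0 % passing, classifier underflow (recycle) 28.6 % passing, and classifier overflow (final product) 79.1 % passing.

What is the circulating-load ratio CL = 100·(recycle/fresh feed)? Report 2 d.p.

Let r = R/F. Size balance at 75 µm:
(1+r)·d = r·u + o ⇒ r = (o−d)/(d−u)
r = (79.1 − 38.0)/(38.0 − 28.6) = 41.1/9.4 = 4.3723
CL = 100·r = 437.23 %

CL = 437.23 %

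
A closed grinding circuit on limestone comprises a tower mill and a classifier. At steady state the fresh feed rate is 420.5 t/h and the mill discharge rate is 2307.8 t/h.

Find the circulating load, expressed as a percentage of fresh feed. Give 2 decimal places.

Mill node: discharge = fresh + recycle.
R = M − F = 2307.8 − 420.5 = 1887.3 t/h
CL = 100·R/F = 100·1887.3/420.5 = 448.82 %

CL = 448.82 %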